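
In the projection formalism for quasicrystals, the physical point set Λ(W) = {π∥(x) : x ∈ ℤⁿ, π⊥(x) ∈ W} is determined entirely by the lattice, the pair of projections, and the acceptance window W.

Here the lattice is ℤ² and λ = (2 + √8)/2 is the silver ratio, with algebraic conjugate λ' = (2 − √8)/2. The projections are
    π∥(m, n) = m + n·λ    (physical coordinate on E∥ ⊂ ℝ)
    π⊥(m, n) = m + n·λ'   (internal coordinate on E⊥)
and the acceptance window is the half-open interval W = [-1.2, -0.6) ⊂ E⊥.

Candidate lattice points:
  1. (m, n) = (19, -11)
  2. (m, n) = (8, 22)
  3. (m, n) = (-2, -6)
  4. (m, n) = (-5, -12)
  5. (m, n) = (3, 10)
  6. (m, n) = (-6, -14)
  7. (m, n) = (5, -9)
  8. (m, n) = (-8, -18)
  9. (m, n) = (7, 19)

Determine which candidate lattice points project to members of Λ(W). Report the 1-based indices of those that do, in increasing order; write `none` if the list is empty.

Numerically λ ≈ 2.414214 and λ' = −1/λ ≈ -0.414214.
candidate 1: (m,n)=(19,-11) → π∥ = 19-11·λ ≈ -7.556349, π⊥ = 19-11·λ' ≈ 23.556349 ∉ [-1.2, -0.6) ⇒ out
candidate 2: (m,n)=(8,22) → π∥ = 8+22·λ ≈ 61.112698, π⊥ = 8+22·λ' ≈ -1.112698 ∈ [-1.2, -0.6) ⇒ IN Λ
candidate 3: (m,n)=(-2,-6) → π∥ = -2-6·λ ≈ -16.485281, π⊥ = -2-6·λ' ≈ 0.485281 ∉ [-1.2, -0.6) ⇒ out
candidate 4: (m,n)=(-5,-12) → π∥ = -5-12·λ ≈ -33.970563, π⊥ = -5-12·λ' ≈ -0.029437 ∉ [-1.2, -0.6) ⇒ out
candidate 5: (m,n)=(3,10) → π∥ = 3+10·λ ≈ 27.142136, π⊥ = 3+10·λ' ≈ -1.142136 ∈ [-1.2, -0.6) ⇒ IN Λ
candidate 6: (m,n)=(-6,-14) → π∥ = -6-14·λ ≈ -39.798990, π⊥ = -6-14·λ' ≈ -0.201010 ∉ [-1.2, -0.6) ⇒ out
candidate 7: (m,n)=(5,-9) → π∥ = 5-9·λ ≈ -16.727922, π⊥ = 5-9·λ' ≈ 8.727922 ∉ [-1.2, -0.6) ⇒ out
candidate 8: (m,n)=(-8,-18) → π∥ = -8-18·λ ≈ -51.455844, π⊥ = -8-18·λ' ≈ -0.544156 ∉ [-1.2, -0.6) ⇒ out
candidate 9: (m,n)=(7,19) → π∥ = 7+19·λ ≈ 52.870058, π⊥ = 7+19·λ' ≈ -0.870058 ∈ [-1.2, -0.6) ⇒ IN Λ

2, 5, 9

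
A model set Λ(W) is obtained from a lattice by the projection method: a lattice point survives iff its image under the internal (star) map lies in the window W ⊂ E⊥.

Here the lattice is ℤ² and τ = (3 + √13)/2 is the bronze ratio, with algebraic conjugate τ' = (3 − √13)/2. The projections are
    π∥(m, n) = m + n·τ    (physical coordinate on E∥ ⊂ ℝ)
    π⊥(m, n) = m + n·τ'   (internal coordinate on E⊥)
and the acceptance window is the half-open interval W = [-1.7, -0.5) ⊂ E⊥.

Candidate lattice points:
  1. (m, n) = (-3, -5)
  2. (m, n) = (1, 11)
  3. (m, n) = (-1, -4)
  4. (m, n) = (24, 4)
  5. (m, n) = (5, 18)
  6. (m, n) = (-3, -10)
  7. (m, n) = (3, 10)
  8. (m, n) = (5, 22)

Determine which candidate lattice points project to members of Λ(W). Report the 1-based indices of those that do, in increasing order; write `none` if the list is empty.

Compute τ' = (3−√13)/2 = -0.302776, so π⊥(m,n) = m -0.302776·n.
candidate 1: (m,n)=(-3,-5) → π∥ = -3-5·τ ≈ -19.513878, π⊥ = -3-5·τ' ≈ -1.486122 ∈ [-1.7, -0.5) ⇒ IN Λ
candidate 2: (m,n)=(1,11) → π∥ = 1+11·τ ≈ 37.330532, π⊥ = 1+11·τ' ≈ -2.330532 ∉ [-1.7, -0.5) ⇒ out
candidate 3: (m,n)=(-1,-4) → π∥ = -1-4·τ ≈ -14.211103, π⊥ = -1-4·τ' ≈ 0.211103 ∉ [-1.7, -0.5) ⇒ out
candidate 4: (m,n)=(24,4) → π∥ = 24+4·τ ≈ 37.211103, π⊥ = 24+4·τ' ≈ 22.788897 ∉ [-1.7, -0.5) ⇒ out
candidate 5: (m,n)=(5,18) → π∥ = 5+18·τ ≈ 64.449961, π⊥ = 5+18·τ' ≈ -0.449961 ∉ [-1.7, -0.5) ⇒ out
candidate 6: (m,n)=(-3,-10) → π∥ = -3-10·τ ≈ -36.027756, π⊥ = -3-10·τ' ≈ 0.027756 ∉ [-1.7, -0.5) ⇒ out
candidate 7: (m,n)=(3,10) → π∥ = 3+10·τ ≈ 36.027756, π⊥ = 3+10·τ' ≈ -0.027756 ∉ [-1.7, -0.5) ⇒ out
candidate 8: (m,n)=(5,22) → π∥ = 5+22·τ ≈ 77.661064, π⊥ = 5+22·τ' ≈ -1.661064 ∈ [-1.7, -0.5) ⇒ IN Λ

1, 8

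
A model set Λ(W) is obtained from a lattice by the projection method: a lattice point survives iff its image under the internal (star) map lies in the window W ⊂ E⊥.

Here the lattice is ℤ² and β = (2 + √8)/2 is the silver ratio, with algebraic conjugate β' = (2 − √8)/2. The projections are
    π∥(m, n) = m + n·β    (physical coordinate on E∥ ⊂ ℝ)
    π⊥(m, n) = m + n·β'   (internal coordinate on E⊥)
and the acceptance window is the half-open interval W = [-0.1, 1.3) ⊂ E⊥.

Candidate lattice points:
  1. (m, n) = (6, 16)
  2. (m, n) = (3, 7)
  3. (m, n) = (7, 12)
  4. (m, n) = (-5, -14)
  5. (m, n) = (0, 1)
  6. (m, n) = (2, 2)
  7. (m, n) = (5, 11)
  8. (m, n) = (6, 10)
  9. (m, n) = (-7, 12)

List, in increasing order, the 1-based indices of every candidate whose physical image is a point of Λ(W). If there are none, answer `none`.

β' = (2−√8)/2 ≈ -0.41421.
[1] lift (6,16): star map gives -0.62742; window check -0.1 ≤ -0.62742 < 1.3 is false → out
[2] lift (3,7): star map gives 0.10051; window check -0.1 ≤ 0.10051 < 1.3 is true → IN Λ
[3] lift (7,12): star map gives 2.02944; window check -0.1 ≤ 2.02944 < 1.3 is false → out
[4] lift (-5,-14): star map gives 0.79899; window check -0.1 ≤ 0.79899 < 1.3 is true → IN Λ
[5] lift (0,1): star map gives -0.41421; window check -0.1 ≤ -0.41421 < 1.3 is false → out
[6] lift (2,2): star map gives 1.17157; window check -0.1 ≤ 1.17157 < 1.3 is true → IN Λ
[7] lift (5,11): star map gives 0.44365; window check -0.1 ≤ 0.44365 < 1.3 is true → IN Λ
[8] lift (6,10): star map gives 1.85786; window check -0.1 ≤ 1.85786 < 1.3 is false → out
[9] lift (-7,12): star map gives -11.97056; window check -0.1 ≤ -11.97056 < 1.3 is false → out

2, 4, 6, 7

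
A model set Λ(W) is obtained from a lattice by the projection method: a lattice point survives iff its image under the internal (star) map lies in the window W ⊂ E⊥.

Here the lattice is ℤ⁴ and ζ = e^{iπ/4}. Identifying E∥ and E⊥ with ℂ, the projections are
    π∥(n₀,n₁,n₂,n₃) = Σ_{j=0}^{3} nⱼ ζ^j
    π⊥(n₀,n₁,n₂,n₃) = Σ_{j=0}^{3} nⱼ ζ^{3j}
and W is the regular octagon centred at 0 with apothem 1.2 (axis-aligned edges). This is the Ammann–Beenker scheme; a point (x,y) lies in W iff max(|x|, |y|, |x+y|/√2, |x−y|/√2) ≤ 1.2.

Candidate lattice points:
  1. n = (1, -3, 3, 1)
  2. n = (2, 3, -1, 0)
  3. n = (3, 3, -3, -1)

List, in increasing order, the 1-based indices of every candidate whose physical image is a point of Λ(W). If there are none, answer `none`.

none

With ζ = e^{iπ/4} the internal vectors are ζ^0,ζ^3,ζ^6,ζ^9.
candidate 1: n = (1, -3, 3, 1) → π⊥ ≈ (+3.82843, -4.41421); max(|x|,|y|,|x±y|/√2) = 5.82843 > 1.2 ⇒ ∉ W
candidate 2: n = (2, 3, -1, 0) → π⊥ ≈ (-0.12132, +3.12132); max(|x|,|y|,|x±y|/√2) = 3.12132 > 1.2 ⇒ ∉ W
candidate 3: n = (3, 3, -3, -1) → π⊥ ≈ (+0.17157, +4.41421); max(|x|,|y|,|x±y|/√2) = 4.41421 > 1.2 ⇒ ∉ W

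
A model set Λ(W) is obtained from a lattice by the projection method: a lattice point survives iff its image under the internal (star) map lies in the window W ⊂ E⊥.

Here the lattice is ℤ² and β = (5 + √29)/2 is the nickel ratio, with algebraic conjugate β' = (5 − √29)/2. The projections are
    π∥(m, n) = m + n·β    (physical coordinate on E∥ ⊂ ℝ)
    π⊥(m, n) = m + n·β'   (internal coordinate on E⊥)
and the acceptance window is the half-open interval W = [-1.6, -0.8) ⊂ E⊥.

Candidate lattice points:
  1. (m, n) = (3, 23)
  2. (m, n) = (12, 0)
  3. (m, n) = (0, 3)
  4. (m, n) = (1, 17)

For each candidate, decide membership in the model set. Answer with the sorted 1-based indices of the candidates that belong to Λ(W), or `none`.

Numerically β ≈ 5.1926 and β' = −1/β ≈ -0.1926.
#1 (3,23): internal coord 3 + (23)·β' = -1.4294; -1.4294 ∈ [-1.6, -0.8) → IN Λ
#2 (12,0): internal coord 12 + (0)·β' = +12.0000; +12.0000 ∉ [-1.6, -0.8) → out
#3 (0,3): internal coord 0 + (3)·β' = -0.5777; -0.5777 ∉ [-1.6, -0.8) → out
#4 (1,17): internal coord 1 + (17)·β' = -2.2739; -2.2739 ∉ [-1.6, -0.8) → out

1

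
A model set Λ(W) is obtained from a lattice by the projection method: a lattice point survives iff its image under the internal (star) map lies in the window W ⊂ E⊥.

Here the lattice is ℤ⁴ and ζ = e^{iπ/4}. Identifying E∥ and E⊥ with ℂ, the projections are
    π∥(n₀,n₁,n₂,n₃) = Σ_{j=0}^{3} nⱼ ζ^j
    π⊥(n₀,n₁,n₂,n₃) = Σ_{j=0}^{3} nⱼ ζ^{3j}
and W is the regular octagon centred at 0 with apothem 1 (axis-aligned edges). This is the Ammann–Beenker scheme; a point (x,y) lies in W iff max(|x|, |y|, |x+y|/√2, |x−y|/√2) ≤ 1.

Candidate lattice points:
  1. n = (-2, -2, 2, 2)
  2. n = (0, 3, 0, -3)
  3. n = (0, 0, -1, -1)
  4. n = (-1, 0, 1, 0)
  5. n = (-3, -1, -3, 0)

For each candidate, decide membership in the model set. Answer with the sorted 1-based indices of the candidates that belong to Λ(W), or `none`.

3

π⊥(n) = n₀ + n₁ζ³ + n₂ζ⁶ + n₃ζ⁹ where ζ = e^{iπ/4}.
candidate 1: n = (-2, -2, 2, 2) → π⊥ ≈ (+0.828427, -2.000000); max(|x|,|y|,|x±y|/√2) = 2.000000 > 1 ⇒ ∉ W
candidate 2: n = (0, 3, 0, -3) → π⊥ ≈ (-4.242641, +0.000000); max(|x|,|y|,|x±y|/√2) = 4.242641 > 1 ⇒ ∉ W
candidate 3: n = (0, 0, -1, -1) → π⊥ ≈ (-0.707107, +0.292893); max(|x|,|y|,|x±y|/√2) = 0.707107 ≤ 1 ⇒ ∈ W
candidate 4: n = (-1, 0, 1, 0) → π⊥ ≈ (-1.000000, -1.000000); max(|x|,|y|,|x±y|/√2) = 1.414214 > 1 ⇒ ∉ W
candidate 5: n = (-3, -1, -3, 0) → π⊥ ≈ (-2.292893, +2.292893); max(|x|,|y|,|x±y|/√2) = 3.242641 > 1 ⇒ ∉ W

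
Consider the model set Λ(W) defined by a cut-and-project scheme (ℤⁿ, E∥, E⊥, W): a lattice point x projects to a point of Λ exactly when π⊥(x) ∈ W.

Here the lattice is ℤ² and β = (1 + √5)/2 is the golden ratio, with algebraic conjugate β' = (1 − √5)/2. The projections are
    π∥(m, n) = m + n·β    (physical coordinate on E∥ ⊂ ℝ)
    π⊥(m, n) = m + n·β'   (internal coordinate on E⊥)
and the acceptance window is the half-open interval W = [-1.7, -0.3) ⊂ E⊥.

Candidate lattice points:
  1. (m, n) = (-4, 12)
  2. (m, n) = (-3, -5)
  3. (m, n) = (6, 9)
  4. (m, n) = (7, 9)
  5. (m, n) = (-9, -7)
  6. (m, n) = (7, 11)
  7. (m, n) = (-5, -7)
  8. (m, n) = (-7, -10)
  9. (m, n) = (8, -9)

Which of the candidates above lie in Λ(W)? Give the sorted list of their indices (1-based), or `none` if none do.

Numerically β ≈ 1.6180 and β' = −1/β ≈ -0.6180.
candidate 1: (m,n)=(-4,12) → π∥ = -4+12·β ≈ 15.4164, π⊥ = -4+12·β' ≈ -11.4164 ∉ [-1.7, -0.3) ⇒ out
candidate 2: (m,n)=(-3,-5) → π∥ = -3-5·β ≈ -11.0902, π⊥ = -3-5·β' ≈ 0.0902 ∉ [-1.7, -0.3) ⇒ out
candidate 3: (m,n)=(6,9) → π∥ = 6+9·β ≈ 20.5623, π⊥ = 6+9·β' ≈ 0.4377 ∉ [-1.7, -0.3) ⇒ out
candidate 4: (m,n)=(7,9) → π∥ = 7+9·β ≈ 21.5623, π⊥ = 7+9·β' ≈ 1.4377 ∉ [-1.7, -0.3) ⇒ out
candidate 5: (m,n)=(-9,-7) → π∥ = -9-7·β ≈ -20.3262, π⊥ = -9-7·β' ≈ -4.6738 ∉ [-1.7, -0.3) ⇒ out
candidate 6: (m,n)=(7,11) → π∥ = 7+11·β ≈ 24.7984, π⊥ = 7+11·β' ≈ 0.2016 ∉ [-1.7, -0.3) ⇒ out
candidate 7: (m,n)=(-5,-7) → π∥ = -5-7·β ≈ -16.3262, π⊥ = -5-7·β' ≈ -0.6738 ∈ [-1.7, -0.3) ⇒ IN Λ
candidate 8: (m,n)=(-7,-10) → π∥ = -7-10·β ≈ -23.1803, π⊥ = -7-10·β' ≈ -0.8197 ∈ [-1.7, -0.3) ⇒ IN Λ
candidate 9: (m,n)=(8,-9) → π∥ = 8-9·β ≈ -6.5623, π⊥ = 8-9·β' ≈ 13.5623 ∉ [-1.7, -0.3) ⇒ out

7, 8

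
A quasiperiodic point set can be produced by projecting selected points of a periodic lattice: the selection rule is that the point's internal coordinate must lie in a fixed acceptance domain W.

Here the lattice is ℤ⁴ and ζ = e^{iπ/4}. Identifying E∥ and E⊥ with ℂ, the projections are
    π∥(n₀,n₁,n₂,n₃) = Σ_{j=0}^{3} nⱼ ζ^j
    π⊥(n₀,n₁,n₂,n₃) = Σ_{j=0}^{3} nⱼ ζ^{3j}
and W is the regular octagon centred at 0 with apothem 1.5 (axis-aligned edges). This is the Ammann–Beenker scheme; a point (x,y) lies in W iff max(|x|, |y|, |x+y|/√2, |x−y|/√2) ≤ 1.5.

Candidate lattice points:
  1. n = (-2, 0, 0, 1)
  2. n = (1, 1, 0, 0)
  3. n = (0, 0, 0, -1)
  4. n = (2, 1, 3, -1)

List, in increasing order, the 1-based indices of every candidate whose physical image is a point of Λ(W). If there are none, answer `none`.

1, 2, 3

With ζ = e^{iπ/4} the internal vectors are ζ^0,ζ^3,ζ^6,ζ^9.
#1 (-2, 0, 0, 1): internal (-1.2929, 0.7071); octagon support 1.4142 vs apothem 1.5 → ∈ W
#2 (1, 1, 0, 0): internal (0.2929, 0.7071); octagon support 0.7071 vs apothem 1.5 → ∈ W
#3 (0, 0, 0, -1): internal (-0.7071, -0.7071); octagon support 1.0000 vs apothem 1.5 → ∈ W
#4 (2, 1, 3, -1): internal (0.5858, -3.0000); octagon support 3.0000 vs apothem 1.5 → ∉ W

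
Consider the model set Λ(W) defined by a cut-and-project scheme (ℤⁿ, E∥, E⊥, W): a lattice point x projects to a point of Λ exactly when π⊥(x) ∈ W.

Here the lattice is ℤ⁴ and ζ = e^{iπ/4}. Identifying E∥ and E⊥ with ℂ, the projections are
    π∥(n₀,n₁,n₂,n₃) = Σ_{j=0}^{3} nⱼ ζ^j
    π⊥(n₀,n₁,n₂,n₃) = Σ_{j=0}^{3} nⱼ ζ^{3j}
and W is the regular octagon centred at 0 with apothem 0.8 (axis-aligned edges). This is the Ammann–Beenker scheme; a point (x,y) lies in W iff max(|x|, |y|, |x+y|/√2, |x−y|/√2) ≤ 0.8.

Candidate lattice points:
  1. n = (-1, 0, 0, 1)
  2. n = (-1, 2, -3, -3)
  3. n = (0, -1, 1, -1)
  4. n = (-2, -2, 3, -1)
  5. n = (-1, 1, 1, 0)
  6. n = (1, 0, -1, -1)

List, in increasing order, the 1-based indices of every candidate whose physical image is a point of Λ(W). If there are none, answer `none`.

π⊥(n) = n₀ + n₁ζ³ + n₂ζ⁶ + n₃ζ⁹ where ζ = e^{iπ/4}.
candidate 1: n = (-1, 0, 0, 1) → π⊥ ≈ (-0.29289, +0.70711); max(|x|,|y|,|x±y|/√2) = 0.70711 ≤ 0.8 ⇒ ∈ W
candidate 2: n = (-1, 2, -3, -3) → π⊥ ≈ (-4.53553, +2.29289); max(|x|,|y|,|x±y|/√2) = 4.82843 > 0.8 ⇒ ∉ W
candidate 3: n = (0, -1, 1, -1) → π⊥ ≈ (+0.00000, -2.41421); max(|x|,|y|,|x±y|/√2) = 2.41421 > 0.8 ⇒ ∉ W
candidate 4: n = (-2, -2, 3, -1) → π⊥ ≈ (-1.29289, -5.12132); max(|x|,|y|,|x±y|/√2) = 5.12132 > 0.8 ⇒ ∉ W
candidate 5: n = (-1, 1, 1, 0) → π⊥ ≈ (-1.70711, -0.29289); max(|x|,|y|,|x±y|/√2) = 1.70711 > 0.8 ⇒ ∉ W
candidate 6: n = (1, 0, -1, -1) → π⊥ ≈ (+0.29289, +0.29289); max(|x|,|y|,|x±y|/√2) = 0.41421 ≤ 0.8 ⇒ ∈ W

1, 6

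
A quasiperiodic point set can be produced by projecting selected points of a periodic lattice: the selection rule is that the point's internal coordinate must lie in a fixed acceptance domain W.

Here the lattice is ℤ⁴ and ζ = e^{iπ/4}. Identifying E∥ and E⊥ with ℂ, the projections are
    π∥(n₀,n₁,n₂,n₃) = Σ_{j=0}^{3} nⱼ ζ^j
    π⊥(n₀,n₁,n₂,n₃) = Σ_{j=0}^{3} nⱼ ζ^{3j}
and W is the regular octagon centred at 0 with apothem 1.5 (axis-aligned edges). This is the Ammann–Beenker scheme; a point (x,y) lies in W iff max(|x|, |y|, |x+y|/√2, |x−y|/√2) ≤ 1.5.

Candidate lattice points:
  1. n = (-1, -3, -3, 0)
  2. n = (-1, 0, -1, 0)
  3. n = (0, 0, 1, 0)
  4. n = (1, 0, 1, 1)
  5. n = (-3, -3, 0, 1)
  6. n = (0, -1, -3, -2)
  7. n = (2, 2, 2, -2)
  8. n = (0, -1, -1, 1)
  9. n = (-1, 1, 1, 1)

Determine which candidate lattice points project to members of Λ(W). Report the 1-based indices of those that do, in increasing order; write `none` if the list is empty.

π⊥(n) = n₀ + n₁ζ³ + n₂ζ⁶ + n₃ζ⁹ where ζ = e^{iπ/4}.
candidate 1: n = (-1, -3, -3, 0) → π⊥ ≈ (+1.121320, +0.878680); max(|x|,|y|,|x±y|/√2) = 1.414214 ≤ 1.5 ⇒ ∈ W
candidate 2: n = (-1, 0, -1, 0) → π⊥ ≈ (-1.000000, +1.000000); max(|x|,|y|,|x±y|/√2) = 1.414214 ≤ 1.5 ⇒ ∈ W
candidate 3: n = (0, 0, 1, 0) → π⊥ ≈ (+0.000000, -1.000000); max(|x|,|y|,|x±y|/√2) = 1.000000 ≤ 1.5 ⇒ ∈ W
candidate 4: n = (1, 0, 1, 1) → π⊥ ≈ (+1.707107, -0.292893); max(|x|,|y|,|x±y|/√2) = 1.707107 > 1.5 ⇒ ∉ W
candidate 5: n = (-3, -3, 0, 1) → π⊥ ≈ (-0.171573, -1.414214); max(|x|,|y|,|x±y|/√2) = 1.414214 ≤ 1.5 ⇒ ∈ W
candidate 6: n = (0, -1, -3, -2) → π⊥ ≈ (-0.707107, +0.878680); max(|x|,|y|,|x±y|/√2) = 1.121320 ≤ 1.5 ⇒ ∈ W
candidate 7: n = (2, 2, 2, -2) → π⊥ ≈ (-0.828427, -2.000000); max(|x|,|y|,|x±y|/√2) = 2.000000 > 1.5 ⇒ ∉ W
candidate 8: n = (0, -1, -1, 1) → π⊥ ≈ (+1.414214, +1.000000); max(|x|,|y|,|x±y|/√2) = 1.707107 > 1.5 ⇒ ∉ W
candidate 9: n = (-1, 1, 1, 1) → π⊥ ≈ (-1.000000, +0.414214); max(|x|,|y|,|x±y|/√2) = 1.000000 ≤ 1.5 ⇒ ∈ W

1, 2, 3, 5, 6, 9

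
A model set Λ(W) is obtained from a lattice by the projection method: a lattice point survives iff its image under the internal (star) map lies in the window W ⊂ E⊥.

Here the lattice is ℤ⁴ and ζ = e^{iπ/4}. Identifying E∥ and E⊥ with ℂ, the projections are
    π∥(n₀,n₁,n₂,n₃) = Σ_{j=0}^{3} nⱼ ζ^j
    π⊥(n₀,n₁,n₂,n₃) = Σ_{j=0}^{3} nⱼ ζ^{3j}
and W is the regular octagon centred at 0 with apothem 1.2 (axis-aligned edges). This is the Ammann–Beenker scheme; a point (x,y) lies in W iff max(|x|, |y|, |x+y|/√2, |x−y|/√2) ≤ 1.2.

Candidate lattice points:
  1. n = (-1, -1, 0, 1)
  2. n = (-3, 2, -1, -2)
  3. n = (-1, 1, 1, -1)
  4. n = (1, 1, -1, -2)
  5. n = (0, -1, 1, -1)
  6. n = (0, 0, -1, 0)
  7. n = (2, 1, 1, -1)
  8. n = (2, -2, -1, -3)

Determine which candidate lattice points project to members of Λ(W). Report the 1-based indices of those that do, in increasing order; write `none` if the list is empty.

π⊥(n) = n₀ + n₁ζ³ + n₂ζ⁶ + n₃ζ⁹ where ζ = e^{iπ/4}.
candidate 1: n = (-1, -1, 0, 1) → π⊥ ≈ (+0.414214, +0.000000); max(|x|,|y|,|x±y|/√2) = 0.414214 ≤ 1.2 ⇒ ∈ W
candidate 2: n = (-3, 2, -1, -2) → π⊥ ≈ (-5.828427, +1.000000); max(|x|,|y|,|x±y|/√2) = 5.828427 > 1.2 ⇒ ∉ W
candidate 3: n = (-1, 1, 1, -1) → π⊥ ≈ (-2.414214, -1.000000); max(|x|,|y|,|x±y|/√2) = 2.414214 > 1.2 ⇒ ∉ W
candidate 4: n = (1, 1, -1, -2) → π⊥ ≈ (-1.121320, +0.292893); max(|x|,|y|,|x±y|/√2) = 1.121320 ≤ 1.2 ⇒ ∈ W
candidate 5: n = (0, -1, 1, -1) → π⊥ ≈ (+0.000000, -2.414214); max(|x|,|y|,|x±y|/√2) = 2.414214 > 1.2 ⇒ ∉ W
candidate 6: n = (0, 0, -1, 0) → π⊥ ≈ (+0.000000, +1.000000); max(|x|,|y|,|x±y|/√2) = 1.000000 ≤ 1.2 ⇒ ∈ W
candidate 7: n = (2, 1, 1, -1) → π⊥ ≈ (+0.585786, -1.000000); max(|x|,|y|,|x±y|/√2) = 1.121320 ≤ 1.2 ⇒ ∈ W
candidate 8: n = (2, -2, -1, -3) → π⊥ ≈ (+1.292893, -2.535534); max(|x|,|y|,|x±y|/√2) = 2.707107 > 1.2 ⇒ ∉ W

1, 4, 6, 7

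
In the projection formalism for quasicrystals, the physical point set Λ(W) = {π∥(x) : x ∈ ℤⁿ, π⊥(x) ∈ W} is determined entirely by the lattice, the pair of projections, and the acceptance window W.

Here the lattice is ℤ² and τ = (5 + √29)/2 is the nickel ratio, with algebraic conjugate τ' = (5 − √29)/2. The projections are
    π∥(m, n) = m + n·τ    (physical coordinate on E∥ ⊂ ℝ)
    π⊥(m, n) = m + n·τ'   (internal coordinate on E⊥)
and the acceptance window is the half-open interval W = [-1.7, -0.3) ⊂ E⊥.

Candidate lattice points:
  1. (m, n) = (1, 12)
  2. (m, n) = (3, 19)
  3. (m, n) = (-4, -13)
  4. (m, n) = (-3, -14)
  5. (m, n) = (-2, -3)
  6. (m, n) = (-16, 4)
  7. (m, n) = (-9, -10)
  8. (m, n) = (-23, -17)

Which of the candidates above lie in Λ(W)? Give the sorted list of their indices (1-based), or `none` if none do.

Compute τ' = (5−√29)/2 = -0.192582, so π⊥(m,n) = m -0.192582·n.
candidate 1: (m,n)=(1,12) → π∥ = 1+12·τ ≈ 63.310989, π⊥ = 1+12·τ' ≈ -1.310989 ∈ [-1.7, -0.3) ⇒ IN Λ
candidate 2: (m,n)=(3,19) → π∥ = 3+19·τ ≈ 101.659066, π⊥ = 3+19·τ' ≈ -0.659066 ∈ [-1.7, -0.3) ⇒ IN Λ
candidate 3: (m,n)=(-4,-13) → π∥ = -4-13·τ ≈ -71.503571, π⊥ = -4-13·τ' ≈ -1.496429 ∈ [-1.7, -0.3) ⇒ IN Λ
candidate 4: (m,n)=(-3,-14) → π∥ = -3-14·τ ≈ -75.696154, π⊥ = -3-14·τ' ≈ -0.303846 ∈ [-1.7, -0.3) ⇒ IN Λ
candidate 5: (m,n)=(-2,-3) → π∥ = -2-3·τ ≈ -17.577747, π⊥ = -2-3·τ' ≈ -1.422253 ∈ [-1.7, -0.3) ⇒ IN Λ
candidate 6: (m,n)=(-16,4) → π∥ = -16+4·τ ≈ 4.770330, π⊥ = -16+4·τ' ≈ -16.770330 ∉ [-1.7, -0.3) ⇒ out
candidate 7: (m,n)=(-9,-10) → π∥ = -9-10·τ ≈ -60.925824, π⊥ = -9-10·τ' ≈ -7.074176 ∉ [-1.7, -0.3) ⇒ out
candidate 8: (m,n)=(-23,-17) → π∥ = -23-17·τ ≈ -111.273901, π⊥ = -23-17·τ' ≈ -19.726099 ∉ [-1.7, -0.3) ⇒ out

1, 2, 3, 4, 5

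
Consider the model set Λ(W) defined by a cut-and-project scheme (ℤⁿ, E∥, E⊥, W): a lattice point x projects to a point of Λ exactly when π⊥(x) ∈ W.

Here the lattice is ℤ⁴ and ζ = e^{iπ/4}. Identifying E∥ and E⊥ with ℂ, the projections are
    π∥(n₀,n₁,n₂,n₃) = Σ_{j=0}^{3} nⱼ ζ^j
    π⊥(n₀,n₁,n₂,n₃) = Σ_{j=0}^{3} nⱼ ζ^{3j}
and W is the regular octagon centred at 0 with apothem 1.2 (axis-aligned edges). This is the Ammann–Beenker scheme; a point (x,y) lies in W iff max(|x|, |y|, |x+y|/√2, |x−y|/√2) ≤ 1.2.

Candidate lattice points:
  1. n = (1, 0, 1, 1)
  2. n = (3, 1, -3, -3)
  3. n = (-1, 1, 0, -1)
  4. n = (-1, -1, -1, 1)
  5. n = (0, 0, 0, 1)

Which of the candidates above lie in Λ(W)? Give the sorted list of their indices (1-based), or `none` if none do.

With ζ = e^{iπ/4} the internal vectors are ζ^0,ζ^3,ζ^6,ζ^9.
#1 (1, 0, 1, 1): internal (1.7071, -0.2929); octagon support 1.7071 vs apothem 1.2 → ∉ W
#2 (3, 1, -3, -3): internal (0.1716, 1.5858); octagon support 1.5858 vs apothem 1.2 → ∉ W
#3 (-1, 1, 0, -1): internal (-2.4142, 0.0000); octagon support 2.4142 vs apothem 1.2 → ∉ W
#4 (-1, -1, -1, 1): internal (0.4142, 1.0000); octagon support 1.0000 vs apothem 1.2 → ∈ W
#5 (0, 0, 0, 1): internal (0.7071, 0.7071); octagon support 1.0000 vs apothem 1.2 → ∈ W

4, 5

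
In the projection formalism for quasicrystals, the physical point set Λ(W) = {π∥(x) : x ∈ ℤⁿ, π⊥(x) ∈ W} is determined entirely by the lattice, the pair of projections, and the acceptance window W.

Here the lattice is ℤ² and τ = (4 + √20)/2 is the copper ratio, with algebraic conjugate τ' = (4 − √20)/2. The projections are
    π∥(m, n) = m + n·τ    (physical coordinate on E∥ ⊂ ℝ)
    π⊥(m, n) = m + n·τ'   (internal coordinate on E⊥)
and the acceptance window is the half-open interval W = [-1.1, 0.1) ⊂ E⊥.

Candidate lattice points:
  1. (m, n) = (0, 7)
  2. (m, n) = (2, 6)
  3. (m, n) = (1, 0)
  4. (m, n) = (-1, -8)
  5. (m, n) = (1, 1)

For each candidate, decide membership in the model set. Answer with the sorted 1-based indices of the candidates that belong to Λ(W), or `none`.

Compute τ' = (4−√20)/2 = -0.23607, so π⊥(m,n) = m -0.23607·n.
candidate 1: (m,n)=(0,7) → π∥ = 0+7·τ ≈ 29.65248, π⊥ = 0+7·τ' ≈ -1.65248 ∉ [-1.1, 0.1) ⇒ out
candidate 2: (m,n)=(2,6) → π∥ = 2+6·τ ≈ 27.41641, π⊥ = 2+6·τ' ≈ 0.58359 ∉ [-1.1, 0.1) ⇒ out
candidate 3: (m,n)=(1,0) → π∥ = 1+0·τ ≈ 1.00000, π⊥ = 1+0·τ' ≈ 1.00000 ∉ [-1.1, 0.1) ⇒ out
candidate 4: (m,n)=(-1,-8) → π∥ = -1-8·τ ≈ -34.88854, π⊥ = -1-8·τ' ≈ 0.88854 ∉ [-1.1, 0.1) ⇒ out
candidate 5: (m,n)=(1,1) → π∥ = 1+1·τ ≈ 5.23607, π⊥ = 1+1·τ' ≈ 0.76393 ∉ [-1.1, 0.1) ⇒ out

none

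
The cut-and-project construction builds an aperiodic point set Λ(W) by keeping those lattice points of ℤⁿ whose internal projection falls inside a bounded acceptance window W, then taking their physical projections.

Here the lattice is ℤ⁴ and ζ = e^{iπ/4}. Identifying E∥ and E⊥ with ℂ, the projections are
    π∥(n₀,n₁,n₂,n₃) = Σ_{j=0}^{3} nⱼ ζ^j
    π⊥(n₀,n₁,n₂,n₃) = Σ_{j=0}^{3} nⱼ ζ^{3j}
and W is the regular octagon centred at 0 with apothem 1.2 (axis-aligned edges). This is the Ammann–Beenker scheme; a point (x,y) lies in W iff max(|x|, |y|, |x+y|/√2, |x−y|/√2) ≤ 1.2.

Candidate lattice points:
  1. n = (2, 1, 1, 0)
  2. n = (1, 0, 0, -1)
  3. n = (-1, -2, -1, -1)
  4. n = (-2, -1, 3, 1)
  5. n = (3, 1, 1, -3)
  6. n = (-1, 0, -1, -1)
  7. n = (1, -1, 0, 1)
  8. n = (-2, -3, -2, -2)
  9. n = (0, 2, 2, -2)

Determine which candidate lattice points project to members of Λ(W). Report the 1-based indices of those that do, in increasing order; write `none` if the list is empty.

π⊥(n) = n₀ + n₁ζ³ + n₂ζ⁶ + n₃ζ⁹ where ζ = e^{iπ/4}.
#1 (2, 1, 1, 0): internal (1.292893, -0.292893); octagon support 1.292893 vs apothem 1.2 → ∉ W
#2 (1, 0, 0, -1): internal (0.292893, -0.707107); octagon support 0.707107 vs apothem 1.2 → ∈ W
#3 (-1, -2, -1, -1): internal (-0.292893, -1.121320); octagon support 1.121320 vs apothem 1.2 → ∈ W
#4 (-2, -1, 3, 1): internal (-0.585786, -3.000000); octagon support 3.000000 vs apothem 1.2 → ∉ W
#5 (3, 1, 1, -3): internal (0.171573, -2.414214); octagon support 2.414214 vs apothem 1.2 → ∉ W
#6 (-1, 0, -1, -1): internal (-1.707107, 0.292893); octagon support 1.707107 vs apothem 1.2 → ∉ W
#7 (1, -1, 0, 1): internal (2.414214, 0.000000); octagon support 2.414214 vs apothem 1.2 → ∉ W
#8 (-2, -3, -2, -2): internal (-1.292893, -1.535534); octagon support 2.000000 vs apothem 1.2 → ∉ W
#9 (0, 2, 2, -2): internal (-2.828427, -2.000000); octagon support 3.414214 vs apothem 1.2 → ∉ W

2, 3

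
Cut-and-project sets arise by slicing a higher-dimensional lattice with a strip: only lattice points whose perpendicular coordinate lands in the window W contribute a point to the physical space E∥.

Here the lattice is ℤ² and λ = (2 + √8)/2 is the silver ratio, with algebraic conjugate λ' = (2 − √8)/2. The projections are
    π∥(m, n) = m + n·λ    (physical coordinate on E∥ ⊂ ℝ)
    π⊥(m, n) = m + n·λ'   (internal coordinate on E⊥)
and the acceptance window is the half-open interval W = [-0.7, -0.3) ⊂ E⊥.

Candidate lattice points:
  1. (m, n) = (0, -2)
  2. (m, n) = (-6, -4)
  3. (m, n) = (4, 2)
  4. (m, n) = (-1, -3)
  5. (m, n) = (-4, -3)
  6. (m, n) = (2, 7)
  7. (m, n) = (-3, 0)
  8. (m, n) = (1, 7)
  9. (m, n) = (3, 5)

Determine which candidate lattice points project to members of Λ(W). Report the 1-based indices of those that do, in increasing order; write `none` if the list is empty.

λ' = (2−√8)/2 ≈ -0.41421.
#1 (0,-2): internal coord 0 + (-2)·λ' = +0.82843; +0.82843 ∉ [-0.7, -0.3) → out
#2 (-6,-4): internal coord -6 + (-4)·λ' = -4.34315; -4.34315 ∉ [-0.7, -0.3) → out
#3 (4,2): internal coord 4 + (2)·λ' = +3.17157; +3.17157 ∉ [-0.7, -0.3) → out
#4 (-1,-3): internal coord -1 + (-3)·λ' = +0.24264; +0.24264 ∉ [-0.7, -0.3) → out
#5 (-4,-3): internal coord -4 + (-3)·λ' = -2.75736; -2.75736 ∉ [-0.7, -0.3) → out
#6 (2,7): internal coord 2 + (7)·λ' = -0.89949; -0.89949 ∉ [-0.7, -0.3) → out
#7 (-3,0): internal coord -3 + (0)·λ' = -3.00000; -3.00000 ∉ [-0.7, -0.3) → out
#8 (1,7): internal coord 1 + (7)·λ' = -1.89949; -1.89949 ∉ [-0.7, -0.3) → out
#9 (3,5): internal coord 3 + (5)·λ' = +0.92893; +0.92893 ∉ [-0.7, -0.3) → out

none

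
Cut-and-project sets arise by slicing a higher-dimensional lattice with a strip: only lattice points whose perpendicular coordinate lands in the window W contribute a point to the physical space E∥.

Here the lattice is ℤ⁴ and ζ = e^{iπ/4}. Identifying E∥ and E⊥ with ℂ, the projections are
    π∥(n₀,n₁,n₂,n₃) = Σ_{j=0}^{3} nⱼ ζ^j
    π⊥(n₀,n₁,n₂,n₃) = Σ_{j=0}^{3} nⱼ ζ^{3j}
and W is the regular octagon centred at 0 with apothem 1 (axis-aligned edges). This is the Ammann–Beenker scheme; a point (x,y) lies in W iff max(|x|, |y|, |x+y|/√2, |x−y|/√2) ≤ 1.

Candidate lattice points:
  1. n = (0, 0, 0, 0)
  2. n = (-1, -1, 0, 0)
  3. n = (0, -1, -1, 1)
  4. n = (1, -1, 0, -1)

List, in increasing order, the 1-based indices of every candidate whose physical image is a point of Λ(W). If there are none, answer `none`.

Internal map: ζ^{3j} for j=0..3 gives (1,0), (−√2/2,√2/2), (0,−1), (√2/2,√2/2).
candidate 1: n = (0, 0, 0, 0) → π⊥ ≈ (+0.0000, +0.0000); max(|x|,|y|,|x±y|/√2) = 0.0000 ≤ 1 ⇒ ∈ W
candidate 2: n = (-1, -1, 0, 0) → π⊥ ≈ (-0.2929, -0.7071); max(|x|,|y|,|x±y|/√2) = 0.7071 ≤ 1 ⇒ ∈ W
candidate 3: n = (0, -1, -1, 1) → π⊥ ≈ (+1.4142, +1.0000); max(|x|,|y|,|x±y|/√2) = 1.7071 > 1 ⇒ ∉ W
candidate 4: n = (1, -1, 0, -1) → π⊥ ≈ (+1.0000, -1.4142); max(|x|,|y|,|x±y|/√2) = 1.7071 > 1 ⇒ ∉ W

1, 2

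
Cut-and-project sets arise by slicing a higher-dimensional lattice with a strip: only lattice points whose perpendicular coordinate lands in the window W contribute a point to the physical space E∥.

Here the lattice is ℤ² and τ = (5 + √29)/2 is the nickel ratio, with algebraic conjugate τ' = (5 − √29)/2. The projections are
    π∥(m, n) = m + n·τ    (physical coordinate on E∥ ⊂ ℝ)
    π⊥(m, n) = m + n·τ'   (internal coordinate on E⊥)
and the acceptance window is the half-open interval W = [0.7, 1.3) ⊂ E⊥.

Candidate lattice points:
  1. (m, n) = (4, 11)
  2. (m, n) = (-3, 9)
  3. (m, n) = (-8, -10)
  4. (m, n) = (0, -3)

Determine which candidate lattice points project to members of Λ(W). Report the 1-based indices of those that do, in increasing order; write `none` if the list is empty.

Compute τ' = (5−√29)/2 = -0.19258, so π⊥(m,n) = m -0.19258·n.
#1 (4,11): internal coord 4 + (11)·τ' = +1.88159; +1.88159 ∉ [0.7, 1.3) → out
#2 (-3,9): internal coord -3 + (9)·τ' = -4.73324; -4.73324 ∉ [0.7, 1.3) → out
#3 (-8,-10): internal coord -8 + (-10)·τ' = -6.07418; -6.07418 ∉ [0.7, 1.3) → out
#4 (0,-3): internal coord 0 + (-3)·τ' = +0.57775; +0.57775 ∉ [0.7, 1.3) → out

none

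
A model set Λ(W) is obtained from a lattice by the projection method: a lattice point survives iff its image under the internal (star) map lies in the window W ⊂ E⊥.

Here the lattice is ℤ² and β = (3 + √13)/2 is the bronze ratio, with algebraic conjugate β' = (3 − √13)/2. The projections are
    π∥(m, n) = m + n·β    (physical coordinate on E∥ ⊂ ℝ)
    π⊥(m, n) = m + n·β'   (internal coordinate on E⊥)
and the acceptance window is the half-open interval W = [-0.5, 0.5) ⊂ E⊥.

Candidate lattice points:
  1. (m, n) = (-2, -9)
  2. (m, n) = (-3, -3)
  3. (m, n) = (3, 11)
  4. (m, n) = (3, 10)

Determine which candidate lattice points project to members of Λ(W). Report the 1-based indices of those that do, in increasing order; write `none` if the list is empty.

Compute β' = (3−√13)/2 = -0.3028, so π⊥(m,n) = m -0.3028·n.
[1] lift (-2,-9): star map gives 0.7250; window check -0.5 ≤ 0.7250 < 0.5 is false → out
[2] lift (-3,-3): star map gives -2.0917; window check -0.5 ≤ -2.0917 < 0.5 is false → out
[3] lift (3,11): star map gives -0.3305; window check -0.5 ≤ -0.3305 < 0.5 is true → IN Λ
[4] lift (3,10): star map gives -0.0278; window check -0.5 ≤ -0.0278 < 0.5 is true → IN Λ

3, 4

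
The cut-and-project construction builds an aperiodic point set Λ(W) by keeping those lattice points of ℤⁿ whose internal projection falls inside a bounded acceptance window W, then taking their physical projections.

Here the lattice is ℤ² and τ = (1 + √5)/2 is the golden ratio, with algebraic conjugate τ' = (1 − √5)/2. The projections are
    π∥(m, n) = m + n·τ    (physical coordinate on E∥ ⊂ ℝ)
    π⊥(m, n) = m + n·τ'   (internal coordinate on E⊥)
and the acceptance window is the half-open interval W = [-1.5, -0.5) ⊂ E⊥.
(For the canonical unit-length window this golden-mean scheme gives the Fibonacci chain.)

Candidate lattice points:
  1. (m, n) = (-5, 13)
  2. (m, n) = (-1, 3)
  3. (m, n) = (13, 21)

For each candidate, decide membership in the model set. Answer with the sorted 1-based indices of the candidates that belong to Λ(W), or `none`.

Numerically τ ≈ 1.618034 and τ' = −1/τ ≈ -0.618034.
#1 (-5,13): internal coord -5 + (13)·τ' = -13.034442; -13.034442 ∉ [-1.5, -0.5) → out
#2 (-1,3): internal coord -1 + (3)·τ' = -2.854102; -2.854102 ∉ [-1.5, -0.5) → out
#3 (13,21): internal coord 13 + (21)·τ' = +0.021286; +0.021286 ∉ [-1.5, -0.5) → out

none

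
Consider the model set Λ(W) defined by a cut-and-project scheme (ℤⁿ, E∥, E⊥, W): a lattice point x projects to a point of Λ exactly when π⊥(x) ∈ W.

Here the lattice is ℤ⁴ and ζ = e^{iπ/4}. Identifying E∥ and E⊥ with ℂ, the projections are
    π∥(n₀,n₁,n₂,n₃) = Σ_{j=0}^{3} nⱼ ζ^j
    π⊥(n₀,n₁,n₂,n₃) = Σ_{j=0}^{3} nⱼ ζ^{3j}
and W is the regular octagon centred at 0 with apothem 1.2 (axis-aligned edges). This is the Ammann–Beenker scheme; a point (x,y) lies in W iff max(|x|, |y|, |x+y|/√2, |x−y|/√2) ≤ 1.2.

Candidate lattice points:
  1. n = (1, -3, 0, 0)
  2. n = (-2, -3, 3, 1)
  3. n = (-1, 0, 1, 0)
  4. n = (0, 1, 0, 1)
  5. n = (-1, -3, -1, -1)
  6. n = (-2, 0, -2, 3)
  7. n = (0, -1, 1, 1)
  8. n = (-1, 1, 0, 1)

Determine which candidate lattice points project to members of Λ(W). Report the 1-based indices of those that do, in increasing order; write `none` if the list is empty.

none

Internal map: ζ^{3j} for j=0..3 gives (1,0), (−√2/2,√2/2), (0,−1), (√2/2,√2/2).
#1 (1, -3, 0, 0): internal (3.121320, -2.121320); octagon support 3.707107 vs apothem 1.2 → ∉ W
#2 (-2, -3, 3, 1): internal (0.828427, -4.414214); octagon support 4.414214 vs apothem 1.2 → ∉ W
#3 (-1, 0, 1, 0): internal (-1.000000, -1.000000); octagon support 1.414214 vs apothem 1.2 → ∉ W
#4 (0, 1, 0, 1): internal (0.000000, 1.414214); octagon support 1.414214 vs apothem 1.2 → ∉ W
#5 (-1, -3, -1, -1): internal (0.414214, -1.828427); octagon support 1.828427 vs apothem 1.2 → ∉ W
#6 (-2, 0, -2, 3): internal (0.121320, 4.121320); octagon support 4.121320 vs apothem 1.2 → ∉ W
#7 (0, -1, 1, 1): internal (1.414214, -1.000000); octagon support 1.707107 vs apothem 1.2 → ∉ W
#8 (-1, 1, 0, 1): internal (-1.000000, 1.414214); octagon support 1.707107 vs apothem 1.2 → ∉ W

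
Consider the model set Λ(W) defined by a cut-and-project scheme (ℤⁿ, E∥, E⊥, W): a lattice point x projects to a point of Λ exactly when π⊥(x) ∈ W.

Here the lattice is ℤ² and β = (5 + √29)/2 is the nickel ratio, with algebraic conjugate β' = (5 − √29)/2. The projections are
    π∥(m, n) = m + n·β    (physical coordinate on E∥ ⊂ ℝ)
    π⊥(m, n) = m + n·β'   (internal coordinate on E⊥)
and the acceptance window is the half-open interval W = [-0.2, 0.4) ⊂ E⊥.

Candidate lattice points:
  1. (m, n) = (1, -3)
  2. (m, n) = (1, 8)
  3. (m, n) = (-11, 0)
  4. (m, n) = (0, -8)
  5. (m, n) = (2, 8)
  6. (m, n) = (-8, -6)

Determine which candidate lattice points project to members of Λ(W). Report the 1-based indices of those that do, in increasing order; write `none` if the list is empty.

β' = (5−√29)/2 ≈ -0.192582.
[1] lift (1,-3): star map gives 1.577747; window check -0.2 ≤ 1.577747 < 0.4 is false → out
[2] lift (1,8): star map gives -0.540659; window check -0.2 ≤ -0.540659 < 0.4 is false → out
[3] lift (-11,0): star map gives -11.000000; window check -0.2 ≤ -11.000000 < 0.4 is false → out
[4] lift (0,-8): star map gives 1.540659; window check -0.2 ≤ 1.540659 < 0.4 is false → out
[5] lift (2,8): star map gives 0.459341; window check -0.2 ≤ 0.459341 < 0.4 is false → out
[6] lift (-8,-6): star map gives -6.844506; window check -0.2 ≤ -6.844506 < 0.4 is false → out

none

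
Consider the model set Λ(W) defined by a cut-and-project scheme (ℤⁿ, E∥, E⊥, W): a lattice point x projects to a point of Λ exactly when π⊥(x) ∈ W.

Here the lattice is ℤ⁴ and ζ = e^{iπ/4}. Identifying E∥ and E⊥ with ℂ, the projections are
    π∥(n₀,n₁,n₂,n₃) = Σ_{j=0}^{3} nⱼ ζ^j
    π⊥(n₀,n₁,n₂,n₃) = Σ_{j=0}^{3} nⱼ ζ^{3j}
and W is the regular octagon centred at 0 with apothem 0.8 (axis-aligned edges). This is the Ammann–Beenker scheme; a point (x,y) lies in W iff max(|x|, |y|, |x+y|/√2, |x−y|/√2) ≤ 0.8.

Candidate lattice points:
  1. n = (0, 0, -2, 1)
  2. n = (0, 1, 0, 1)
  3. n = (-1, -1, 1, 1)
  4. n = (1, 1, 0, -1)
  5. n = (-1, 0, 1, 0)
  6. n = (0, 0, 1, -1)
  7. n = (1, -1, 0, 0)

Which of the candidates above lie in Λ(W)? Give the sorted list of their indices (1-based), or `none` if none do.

π⊥(n) = n₀ + n₁ζ³ + n₂ζ⁶ + n₃ζ⁹ where ζ = e^{iπ/4}.
candidate 1: n = (0, 0, -2, 1) → π⊥ ≈ (+0.7071, +2.7071); max(|x|,|y|,|x±y|/√2) = 2.7071 > 0.8 ⇒ ∉ W
candidate 2: n = (0, 1, 0, 1) → π⊥ ≈ (+0.0000, +1.4142); max(|x|,|y|,|x±y|/√2) = 1.4142 > 0.8 ⇒ ∉ W
candidate 3: n = (-1, -1, 1, 1) → π⊥ ≈ (+0.4142, -1.0000); max(|x|,|y|,|x±y|/√2) = 1.0000 > 0.8 ⇒ ∉ W
candidate 4: n = (1, 1, 0, -1) → π⊥ ≈ (-0.4142, +0.0000); max(|x|,|y|,|x±y|/√2) = 0.4142 ≤ 0.8 ⇒ ∈ W
candidate 5: n = (-1, 0, 1, 0) → π⊥ ≈ (-1.0000, -1.0000); max(|x|,|y|,|x±y|/√2) = 1.4142 > 0.8 ⇒ ∉ W
candidate 6: n = (0, 0, 1, -1) → π⊥ ≈ (-0.7071, -1.7071); max(|x|,|y|,|x±y|/√2) = 1.7071 > 0.8 ⇒ ∉ W
candidate 7: n = (1, -1, 0, 0) → π⊥ ≈ (+1.7071, -0.7071); max(|x|,|y|,|x±y|/√2) = 1.7071 > 0.8 ⇒ ∉ W

4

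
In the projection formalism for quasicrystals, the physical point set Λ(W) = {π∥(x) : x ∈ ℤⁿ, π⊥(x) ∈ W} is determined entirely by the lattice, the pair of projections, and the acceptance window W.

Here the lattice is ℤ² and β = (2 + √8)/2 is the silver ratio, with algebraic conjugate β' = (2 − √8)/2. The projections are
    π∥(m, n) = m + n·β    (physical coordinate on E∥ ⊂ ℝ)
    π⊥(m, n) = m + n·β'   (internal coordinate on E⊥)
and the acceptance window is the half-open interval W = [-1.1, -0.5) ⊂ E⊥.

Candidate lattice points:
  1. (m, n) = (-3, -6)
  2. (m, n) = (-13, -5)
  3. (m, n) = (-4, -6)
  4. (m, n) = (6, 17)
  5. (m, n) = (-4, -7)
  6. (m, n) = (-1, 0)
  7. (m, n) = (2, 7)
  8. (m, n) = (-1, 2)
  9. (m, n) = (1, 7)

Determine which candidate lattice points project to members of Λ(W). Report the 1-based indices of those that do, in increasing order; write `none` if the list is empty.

Compute β' = (2−√8)/2 = -0.414214, so π⊥(m,n) = m -0.414214·n.
[1] lift (-3,-6): star map gives -0.514719; window check -1.1 ≤ -0.514719 < -0.5 is true → IN Λ
[2] lift (-13,-5): star map gives -10.928932; window check -1.1 ≤ -10.928932 < -0.5 is false → out
[3] lift (-4,-6): star map gives -1.514719; window check -1.1 ≤ -1.514719 < -0.5 is false → out
[4] lift (6,17): star map gives -1.041631; window check -1.1 ≤ -1.041631 < -0.5 is true → IN Λ
[5] lift (-4,-7): star map gives -1.100505; window check -1.1 ≤ -1.100505 < -0.5 is false → out
[6] lift (-1,0): star map gives -1.000000; window check -1.1 ≤ -1.000000 < -0.5 is true → IN Λ
[7] lift (2,7): star map gives -0.899495; window check -1.1 ≤ -0.899495 < -0.5 is true → IN Λ
[8] lift (-1,2): star map gives -1.828427; window check -1.1 ≤ -1.828427 < -0.5 is false → out
[9] lift (1,7): star map gives -1.899495; window check -1.1 ≤ -1.899495 < -0.5 is false → out

1, 4, 6, 7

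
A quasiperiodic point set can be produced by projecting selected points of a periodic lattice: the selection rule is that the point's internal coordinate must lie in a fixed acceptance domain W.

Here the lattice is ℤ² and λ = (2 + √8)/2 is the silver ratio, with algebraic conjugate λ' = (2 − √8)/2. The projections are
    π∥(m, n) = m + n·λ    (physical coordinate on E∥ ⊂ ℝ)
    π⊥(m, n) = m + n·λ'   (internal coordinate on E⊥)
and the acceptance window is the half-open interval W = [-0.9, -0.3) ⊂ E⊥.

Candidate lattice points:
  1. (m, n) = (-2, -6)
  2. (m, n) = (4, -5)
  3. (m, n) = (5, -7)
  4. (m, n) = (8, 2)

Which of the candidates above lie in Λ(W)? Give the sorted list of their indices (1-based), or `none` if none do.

none

λ' = (2−√8)/2 ≈ -0.4142.
candidate 1: (m,n)=(-2,-6) → π∥ = -2-6·λ ≈ -16.4853, π⊥ = -2-6·λ' ≈ 0.4853 ∉ [-0.9, -0.3) ⇒ out
candidate 2: (m,n)=(4,-5) → π∥ = 4-5·λ ≈ -8.0711, π⊥ = 4-5·λ' ≈ 6.0711 ∉ [-0.9, -0.3) ⇒ out
candidate 3: (m,n)=(5,-7) → π∥ = 5-7·λ ≈ -11.8995, π⊥ = 5-7·λ' ≈ 7.8995 ∉ [-0.9, -0.3) ⇒ out
candidate 4: (m,n)=(8,2) → π∥ = 8+2·λ ≈ 12.8284, π⊥ = 8+2·λ' ≈ 7.1716 ∉ [-0.9, -0.3) ⇒ out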